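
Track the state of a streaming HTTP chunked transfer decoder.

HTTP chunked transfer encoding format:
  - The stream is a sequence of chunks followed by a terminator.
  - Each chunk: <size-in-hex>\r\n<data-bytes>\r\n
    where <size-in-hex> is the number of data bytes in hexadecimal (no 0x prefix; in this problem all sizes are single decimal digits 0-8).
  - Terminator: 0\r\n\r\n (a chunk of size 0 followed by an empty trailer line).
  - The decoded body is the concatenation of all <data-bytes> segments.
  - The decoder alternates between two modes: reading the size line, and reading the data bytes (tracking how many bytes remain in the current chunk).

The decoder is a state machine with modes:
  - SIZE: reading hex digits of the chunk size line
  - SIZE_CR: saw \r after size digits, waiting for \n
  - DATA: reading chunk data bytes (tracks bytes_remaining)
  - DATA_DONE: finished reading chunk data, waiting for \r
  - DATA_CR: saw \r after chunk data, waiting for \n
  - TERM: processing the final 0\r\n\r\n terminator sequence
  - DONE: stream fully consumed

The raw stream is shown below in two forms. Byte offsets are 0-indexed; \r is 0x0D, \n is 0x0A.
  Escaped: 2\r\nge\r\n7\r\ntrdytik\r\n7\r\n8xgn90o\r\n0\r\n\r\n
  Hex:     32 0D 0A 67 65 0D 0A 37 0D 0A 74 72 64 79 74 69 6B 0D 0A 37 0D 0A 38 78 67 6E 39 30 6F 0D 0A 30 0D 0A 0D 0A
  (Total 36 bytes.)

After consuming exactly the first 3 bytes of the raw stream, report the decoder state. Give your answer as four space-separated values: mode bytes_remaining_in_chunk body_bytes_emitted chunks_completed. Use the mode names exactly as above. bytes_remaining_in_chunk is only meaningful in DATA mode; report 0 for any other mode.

Byte 0 = '2': mode=SIZE remaining=0 emitted=0 chunks_done=0
Byte 1 = 0x0D: mode=SIZE_CR remaining=0 emitted=0 chunks_done=0
Byte 2 = 0x0A: mode=DATA remaining=2 emitted=0 chunks_done=0

Answer: DATA 2 0 0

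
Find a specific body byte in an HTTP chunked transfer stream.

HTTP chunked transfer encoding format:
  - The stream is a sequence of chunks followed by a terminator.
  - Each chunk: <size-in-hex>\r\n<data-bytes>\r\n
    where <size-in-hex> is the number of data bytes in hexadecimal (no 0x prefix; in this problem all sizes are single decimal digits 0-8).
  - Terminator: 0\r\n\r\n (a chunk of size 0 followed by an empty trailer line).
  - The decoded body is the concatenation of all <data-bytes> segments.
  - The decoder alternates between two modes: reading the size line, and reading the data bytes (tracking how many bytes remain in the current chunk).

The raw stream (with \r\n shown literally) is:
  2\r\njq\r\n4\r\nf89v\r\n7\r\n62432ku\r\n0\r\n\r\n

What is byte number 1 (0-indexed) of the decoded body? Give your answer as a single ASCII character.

Chunk 1: stream[0..1]='2' size=0x2=2, data at stream[3..5]='jq' -> body[0..2], body so far='jq'
Chunk 2: stream[7..8]='4' size=0x4=4, data at stream[10..14]='f89v' -> body[2..6], body so far='jqf89v'
Chunk 3: stream[16..17]='7' size=0x7=7, data at stream[19..26]='62432ku' -> body[6..13], body so far='jqf89v62432ku'
Chunk 4: stream[28..29]='0' size=0 (terminator). Final body='jqf89v62432ku' (13 bytes)
Body byte 1 = 'q'

Answer: q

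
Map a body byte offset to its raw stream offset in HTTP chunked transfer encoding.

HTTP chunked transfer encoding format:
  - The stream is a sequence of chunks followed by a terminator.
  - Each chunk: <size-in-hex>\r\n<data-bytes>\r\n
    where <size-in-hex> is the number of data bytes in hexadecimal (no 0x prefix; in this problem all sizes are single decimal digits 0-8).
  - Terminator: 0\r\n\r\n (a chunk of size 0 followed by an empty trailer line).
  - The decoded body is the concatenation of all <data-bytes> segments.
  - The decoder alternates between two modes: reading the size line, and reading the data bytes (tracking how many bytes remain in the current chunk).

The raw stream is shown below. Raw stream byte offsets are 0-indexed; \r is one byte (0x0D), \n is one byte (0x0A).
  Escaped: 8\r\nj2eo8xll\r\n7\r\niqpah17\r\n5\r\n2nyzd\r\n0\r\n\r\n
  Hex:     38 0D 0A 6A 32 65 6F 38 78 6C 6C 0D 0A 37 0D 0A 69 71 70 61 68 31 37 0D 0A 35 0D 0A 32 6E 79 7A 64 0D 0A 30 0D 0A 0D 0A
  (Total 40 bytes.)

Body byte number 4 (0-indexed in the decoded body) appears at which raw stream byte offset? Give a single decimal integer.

Answer: 7

Derivation:
Chunk 1: stream[0..1]='8' size=0x8=8, data at stream[3..11]='j2eo8xll' -> body[0..8], body so far='j2eo8xll'
Chunk 2: stream[13..14]='7' size=0x7=7, data at stream[16..23]='iqpah17' -> body[8..15], body so far='j2eo8xlliqpah17'
Chunk 3: stream[25..26]='5' size=0x5=5, data at stream[28..33]='2nyzd' -> body[15..20], body so far='j2eo8xlliqpah172nyzd'
Chunk 4: stream[35..36]='0' size=0 (terminator). Final body='j2eo8xlliqpah172nyzd' (20 bytes)
Body byte 4 at stream offset 7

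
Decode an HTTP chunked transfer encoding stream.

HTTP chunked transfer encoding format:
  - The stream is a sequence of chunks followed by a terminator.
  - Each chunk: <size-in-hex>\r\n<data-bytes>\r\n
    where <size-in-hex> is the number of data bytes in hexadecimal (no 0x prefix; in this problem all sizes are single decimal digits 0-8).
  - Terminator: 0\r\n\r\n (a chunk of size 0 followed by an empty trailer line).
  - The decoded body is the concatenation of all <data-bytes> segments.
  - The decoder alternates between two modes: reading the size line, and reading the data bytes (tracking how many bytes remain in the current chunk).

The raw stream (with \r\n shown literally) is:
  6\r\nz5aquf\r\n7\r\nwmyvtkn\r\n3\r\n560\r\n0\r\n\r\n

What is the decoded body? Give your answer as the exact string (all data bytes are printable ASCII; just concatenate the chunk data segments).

Answer: z5aqufwmyvtkn560

Derivation:
Chunk 1: stream[0..1]='6' size=0x6=6, data at stream[3..9]='z5aquf' -> body[0..6], body so far='z5aquf'
Chunk 2: stream[11..12]='7' size=0x7=7, data at stream[14..21]='wmyvtkn' -> body[6..13], body so far='z5aqufwmyvtkn'
Chunk 3: stream[23..24]='3' size=0x3=3, data at stream[26..29]='560' -> body[13..16], body so far='z5aqufwmyvtkn560'
Chunk 4: stream[31..32]='0' size=0 (terminator). Final body='z5aqufwmyvtkn560' (16 bytes)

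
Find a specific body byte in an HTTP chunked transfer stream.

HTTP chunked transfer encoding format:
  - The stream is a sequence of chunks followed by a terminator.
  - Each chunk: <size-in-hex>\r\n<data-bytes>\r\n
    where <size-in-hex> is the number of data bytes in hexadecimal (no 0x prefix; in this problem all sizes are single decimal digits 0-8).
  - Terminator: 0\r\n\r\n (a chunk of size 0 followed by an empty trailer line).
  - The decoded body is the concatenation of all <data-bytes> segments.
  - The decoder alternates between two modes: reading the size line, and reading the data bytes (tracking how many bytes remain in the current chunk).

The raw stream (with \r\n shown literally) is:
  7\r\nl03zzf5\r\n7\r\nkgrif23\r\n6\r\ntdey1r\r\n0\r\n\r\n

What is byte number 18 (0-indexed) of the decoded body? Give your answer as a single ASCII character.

Answer: 1

Derivation:
Chunk 1: stream[0..1]='7' size=0x7=7, data at stream[3..10]='l03zzf5' -> body[0..7], body so far='l03zzf5'
Chunk 2: stream[12..13]='7' size=0x7=7, data at stream[15..22]='kgrif23' -> body[7..14], body so far='l03zzf5kgrif23'
Chunk 3: stream[24..25]='6' size=0x6=6, data at stream[27..33]='tdey1r' -> body[14..20], body so far='l03zzf5kgrif23tdey1r'
Chunk 4: stream[35..36]='0' size=0 (terminator). Final body='l03zzf5kgrif23tdey1r' (20 bytes)
Body byte 18 = '1'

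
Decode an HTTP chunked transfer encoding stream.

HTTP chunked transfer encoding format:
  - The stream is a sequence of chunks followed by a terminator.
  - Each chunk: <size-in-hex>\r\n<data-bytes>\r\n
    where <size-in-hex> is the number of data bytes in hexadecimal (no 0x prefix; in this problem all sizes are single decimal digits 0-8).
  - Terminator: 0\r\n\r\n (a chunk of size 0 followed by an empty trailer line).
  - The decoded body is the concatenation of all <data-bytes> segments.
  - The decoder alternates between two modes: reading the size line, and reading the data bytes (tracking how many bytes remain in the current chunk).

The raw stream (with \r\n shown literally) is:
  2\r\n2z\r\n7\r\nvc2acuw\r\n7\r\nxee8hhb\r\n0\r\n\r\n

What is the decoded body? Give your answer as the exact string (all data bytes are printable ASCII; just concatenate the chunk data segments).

Chunk 1: stream[0..1]='2' size=0x2=2, data at stream[3..5]='2z' -> body[0..2], body so far='2z'
Chunk 2: stream[7..8]='7' size=0x7=7, data at stream[10..17]='vc2acuw' -> body[2..9], body so far='2zvc2acuw'
Chunk 3: stream[19..20]='7' size=0x7=7, data at stream[22..29]='xee8hhb' -> body[9..16], body so far='2zvc2acuwxee8hhb'
Chunk 4: stream[31..32]='0' size=0 (terminator). Final body='2zvc2acuwxee8hhb' (16 bytes)

Answer: 2zvc2acuwxee8hhb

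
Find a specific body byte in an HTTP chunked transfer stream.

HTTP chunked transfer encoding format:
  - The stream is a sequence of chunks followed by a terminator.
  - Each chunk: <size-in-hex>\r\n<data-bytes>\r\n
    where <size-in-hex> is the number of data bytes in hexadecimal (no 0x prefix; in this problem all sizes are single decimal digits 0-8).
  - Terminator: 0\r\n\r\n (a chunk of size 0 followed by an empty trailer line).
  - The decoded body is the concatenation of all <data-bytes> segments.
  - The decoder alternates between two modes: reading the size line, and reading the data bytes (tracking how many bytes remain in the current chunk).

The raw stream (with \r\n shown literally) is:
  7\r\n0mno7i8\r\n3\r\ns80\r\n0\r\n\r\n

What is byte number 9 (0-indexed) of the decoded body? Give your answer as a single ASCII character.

Chunk 1: stream[0..1]='7' size=0x7=7, data at stream[3..10]='0mno7i8' -> body[0..7], body so far='0mno7i8'
Chunk 2: stream[12..13]='3' size=0x3=3, data at stream[15..18]='s80' -> body[7..10], body so far='0mno7i8s80'
Chunk 3: stream[20..21]='0' size=0 (terminator). Final body='0mno7i8s80' (10 bytes)
Body byte 9 = '0'

Answer: 0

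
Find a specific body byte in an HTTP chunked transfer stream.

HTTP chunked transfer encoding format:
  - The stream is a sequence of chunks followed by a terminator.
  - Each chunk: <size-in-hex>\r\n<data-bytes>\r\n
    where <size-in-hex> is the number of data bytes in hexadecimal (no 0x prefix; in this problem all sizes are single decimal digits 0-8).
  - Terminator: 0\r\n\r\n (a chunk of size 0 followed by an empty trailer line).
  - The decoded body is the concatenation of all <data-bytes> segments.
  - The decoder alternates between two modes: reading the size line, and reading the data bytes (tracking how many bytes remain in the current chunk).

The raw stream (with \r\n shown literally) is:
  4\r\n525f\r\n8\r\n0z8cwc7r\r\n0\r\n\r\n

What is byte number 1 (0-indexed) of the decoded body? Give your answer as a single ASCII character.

Chunk 1: stream[0..1]='4' size=0x4=4, data at stream[3..7]='525f' -> body[0..4], body so far='525f'
Chunk 2: stream[9..10]='8' size=0x8=8, data at stream[12..20]='0z8cwc7r' -> body[4..12], body so far='525f0z8cwc7r'
Chunk 3: stream[22..23]='0' size=0 (terminator). Final body='525f0z8cwc7r' (12 bytes)
Body byte 1 = '2'

Answer: 2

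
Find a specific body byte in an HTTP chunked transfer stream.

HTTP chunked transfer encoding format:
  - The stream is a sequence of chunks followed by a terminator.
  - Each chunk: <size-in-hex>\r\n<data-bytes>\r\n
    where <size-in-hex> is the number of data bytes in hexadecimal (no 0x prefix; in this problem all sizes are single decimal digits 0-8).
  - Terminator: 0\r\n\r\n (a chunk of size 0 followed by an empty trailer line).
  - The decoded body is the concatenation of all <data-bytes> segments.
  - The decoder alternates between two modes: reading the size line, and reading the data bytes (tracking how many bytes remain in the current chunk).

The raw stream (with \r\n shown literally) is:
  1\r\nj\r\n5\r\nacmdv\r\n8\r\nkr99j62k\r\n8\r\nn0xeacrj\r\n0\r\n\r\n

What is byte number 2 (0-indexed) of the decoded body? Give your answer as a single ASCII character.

Answer: c

Derivation:
Chunk 1: stream[0..1]='1' size=0x1=1, data at stream[3..4]='j' -> body[0..1], body so far='j'
Chunk 2: stream[6..7]='5' size=0x5=5, data at stream[9..14]='acmdv' -> body[1..6], body so far='jacmdv'
Chunk 3: stream[16..17]='8' size=0x8=8, data at stream[19..27]='kr99j62k' -> body[6..14], body so far='jacmdvkr99j62k'
Chunk 4: stream[29..30]='8' size=0x8=8, data at stream[32..40]='n0xeacrj' -> body[14..22], body so far='jacmdvkr99j62kn0xeacrj'
Chunk 5: stream[42..43]='0' size=0 (terminator). Final body='jacmdvkr99j62kn0xeacrj' (22 bytes)
Body byte 2 = 'c'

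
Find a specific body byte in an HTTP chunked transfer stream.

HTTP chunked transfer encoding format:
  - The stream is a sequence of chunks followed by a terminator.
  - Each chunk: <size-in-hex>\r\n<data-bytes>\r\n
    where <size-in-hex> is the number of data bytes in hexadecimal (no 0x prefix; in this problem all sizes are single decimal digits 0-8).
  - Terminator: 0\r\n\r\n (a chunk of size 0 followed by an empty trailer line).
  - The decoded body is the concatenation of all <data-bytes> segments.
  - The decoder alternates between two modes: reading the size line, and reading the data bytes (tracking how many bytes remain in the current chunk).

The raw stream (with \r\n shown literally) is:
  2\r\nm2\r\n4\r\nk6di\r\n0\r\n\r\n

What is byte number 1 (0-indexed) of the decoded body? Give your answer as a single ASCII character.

Answer: 2

Derivation:
Chunk 1: stream[0..1]='2' size=0x2=2, data at stream[3..5]='m2' -> body[0..2], body so far='m2'
Chunk 2: stream[7..8]='4' size=0x4=4, data at stream[10..14]='k6di' -> body[2..6], body so far='m2k6di'
Chunk 3: stream[16..17]='0' size=0 (terminator). Final body='m2k6di' (6 bytes)
Body byte 1 = '2'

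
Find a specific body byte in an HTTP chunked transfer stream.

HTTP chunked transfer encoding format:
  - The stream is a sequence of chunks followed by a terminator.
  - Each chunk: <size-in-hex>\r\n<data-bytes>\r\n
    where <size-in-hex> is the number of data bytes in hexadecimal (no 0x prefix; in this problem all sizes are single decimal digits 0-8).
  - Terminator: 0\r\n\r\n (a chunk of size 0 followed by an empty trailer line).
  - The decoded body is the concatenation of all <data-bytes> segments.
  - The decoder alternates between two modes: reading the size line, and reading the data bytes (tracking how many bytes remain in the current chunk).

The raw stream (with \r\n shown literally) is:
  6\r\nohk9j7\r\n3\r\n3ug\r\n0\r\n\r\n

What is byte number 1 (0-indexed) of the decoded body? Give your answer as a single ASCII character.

Answer: h

Derivation:
Chunk 1: stream[0..1]='6' size=0x6=6, data at stream[3..9]='ohk9j7' -> body[0..6], body so far='ohk9j7'
Chunk 2: stream[11..12]='3' size=0x3=3, data at stream[14..17]='3ug' -> body[6..9], body so far='ohk9j73ug'
Chunk 3: stream[19..20]='0' size=0 (terminator). Final body='ohk9j73ug' (9 bytes)
Body byte 1 = 'h'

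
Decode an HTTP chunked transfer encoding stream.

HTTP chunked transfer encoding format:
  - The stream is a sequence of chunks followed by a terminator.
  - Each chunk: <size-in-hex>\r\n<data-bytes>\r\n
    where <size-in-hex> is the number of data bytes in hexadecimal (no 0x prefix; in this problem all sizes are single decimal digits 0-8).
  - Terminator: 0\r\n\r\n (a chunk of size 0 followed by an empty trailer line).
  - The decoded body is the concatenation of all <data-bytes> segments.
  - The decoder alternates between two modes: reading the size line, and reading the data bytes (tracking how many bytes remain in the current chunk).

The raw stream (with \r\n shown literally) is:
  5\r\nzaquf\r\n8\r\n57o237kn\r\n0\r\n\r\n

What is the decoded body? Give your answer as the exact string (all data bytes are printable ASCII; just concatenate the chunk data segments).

Chunk 1: stream[0..1]='5' size=0x5=5, data at stream[3..8]='zaquf' -> body[0..5], body so far='zaquf'
Chunk 2: stream[10..11]='8' size=0x8=8, data at stream[13..21]='57o237kn' -> body[5..13], body so far='zaquf57o237kn'
Chunk 3: stream[23..24]='0' size=0 (terminator). Final body='zaquf57o237kn' (13 bytes)

Answer: zaquf57o237kn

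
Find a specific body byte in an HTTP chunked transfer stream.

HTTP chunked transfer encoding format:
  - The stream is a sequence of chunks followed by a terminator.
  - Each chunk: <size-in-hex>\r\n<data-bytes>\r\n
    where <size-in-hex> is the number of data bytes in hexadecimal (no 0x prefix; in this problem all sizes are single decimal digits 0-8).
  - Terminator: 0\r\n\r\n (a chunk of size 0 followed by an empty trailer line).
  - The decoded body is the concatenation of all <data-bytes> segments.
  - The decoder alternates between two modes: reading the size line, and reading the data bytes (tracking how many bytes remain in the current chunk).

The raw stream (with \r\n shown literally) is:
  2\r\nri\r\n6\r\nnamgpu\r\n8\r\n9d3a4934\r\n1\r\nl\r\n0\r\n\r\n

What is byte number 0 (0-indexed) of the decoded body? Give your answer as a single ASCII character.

Chunk 1: stream[0..1]='2' size=0x2=2, data at stream[3..5]='ri' -> body[0..2], body so far='ri'
Chunk 2: stream[7..8]='6' size=0x6=6, data at stream[10..16]='namgpu' -> body[2..8], body so far='rinamgpu'
Chunk 3: stream[18..19]='8' size=0x8=8, data at stream[21..29]='9d3a4934' -> body[8..16], body so far='rinamgpu9d3a4934'
Chunk 4: stream[31..32]='1' size=0x1=1, data at stream[34..35]='l' -> body[16..17], body so far='rinamgpu9d3a4934l'
Chunk 5: stream[37..38]='0' size=0 (terminator). Final body='rinamgpu9d3a4934l' (17 bytes)
Body byte 0 = 'r'

Answer: r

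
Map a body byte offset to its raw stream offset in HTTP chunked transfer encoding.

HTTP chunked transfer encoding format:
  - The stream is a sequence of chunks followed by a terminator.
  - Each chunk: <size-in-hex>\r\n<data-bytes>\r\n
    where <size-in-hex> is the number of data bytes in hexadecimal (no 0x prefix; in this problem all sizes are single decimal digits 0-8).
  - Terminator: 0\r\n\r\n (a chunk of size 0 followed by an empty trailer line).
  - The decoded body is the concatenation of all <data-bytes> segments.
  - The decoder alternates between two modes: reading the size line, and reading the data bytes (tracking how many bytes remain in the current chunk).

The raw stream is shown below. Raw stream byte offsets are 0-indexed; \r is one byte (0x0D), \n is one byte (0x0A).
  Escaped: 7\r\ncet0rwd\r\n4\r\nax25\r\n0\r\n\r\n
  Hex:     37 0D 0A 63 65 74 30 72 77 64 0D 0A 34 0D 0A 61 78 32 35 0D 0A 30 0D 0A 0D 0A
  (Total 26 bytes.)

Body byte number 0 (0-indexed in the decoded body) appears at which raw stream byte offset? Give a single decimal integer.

Chunk 1: stream[0..1]='7' size=0x7=7, data at stream[3..10]='cet0rwd' -> body[0..7], body so far='cet0rwd'
Chunk 2: stream[12..13]='4' size=0x4=4, data at stream[15..19]='ax25' -> body[7..11], body so far='cet0rwdax25'
Chunk 3: stream[21..22]='0' size=0 (terminator). Final body='cet0rwdax25' (11 bytes)
Body byte 0 at stream offset 3

Answer: 3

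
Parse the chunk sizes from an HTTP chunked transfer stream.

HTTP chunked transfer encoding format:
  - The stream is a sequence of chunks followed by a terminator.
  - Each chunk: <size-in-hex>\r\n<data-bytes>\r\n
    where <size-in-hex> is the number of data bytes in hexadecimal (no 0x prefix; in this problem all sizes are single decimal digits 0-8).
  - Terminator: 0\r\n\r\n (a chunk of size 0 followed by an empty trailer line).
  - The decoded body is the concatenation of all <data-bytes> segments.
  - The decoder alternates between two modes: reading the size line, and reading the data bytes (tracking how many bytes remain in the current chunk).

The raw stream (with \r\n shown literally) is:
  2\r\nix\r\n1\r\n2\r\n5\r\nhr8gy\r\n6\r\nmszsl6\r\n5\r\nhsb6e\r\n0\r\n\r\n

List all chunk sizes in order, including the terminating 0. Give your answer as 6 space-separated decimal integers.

Answer: 2 1 5 6 5 0

Derivation:
Chunk 1: stream[0..1]='2' size=0x2=2, data at stream[3..5]='ix' -> body[0..2], body so far='ix'
Chunk 2: stream[7..8]='1' size=0x1=1, data at stream[10..11]='2' -> body[2..3], body so far='ix2'
Chunk 3: stream[13..14]='5' size=0x5=5, data at stream[16..21]='hr8gy' -> body[3..8], body so far='ix2hr8gy'
Chunk 4: stream[23..24]='6' size=0x6=6, data at stream[26..32]='mszsl6' -> body[8..14], body so far='ix2hr8gymszsl6'
Chunk 5: stream[34..35]='5' size=0x5=5, data at stream[37..42]='hsb6e' -> body[14..19], body so far='ix2hr8gymszsl6hsb6e'
Chunk 6: stream[44..45]='0' size=0 (terminator). Final body='ix2hr8gymszsl6hsb6e' (19 bytes)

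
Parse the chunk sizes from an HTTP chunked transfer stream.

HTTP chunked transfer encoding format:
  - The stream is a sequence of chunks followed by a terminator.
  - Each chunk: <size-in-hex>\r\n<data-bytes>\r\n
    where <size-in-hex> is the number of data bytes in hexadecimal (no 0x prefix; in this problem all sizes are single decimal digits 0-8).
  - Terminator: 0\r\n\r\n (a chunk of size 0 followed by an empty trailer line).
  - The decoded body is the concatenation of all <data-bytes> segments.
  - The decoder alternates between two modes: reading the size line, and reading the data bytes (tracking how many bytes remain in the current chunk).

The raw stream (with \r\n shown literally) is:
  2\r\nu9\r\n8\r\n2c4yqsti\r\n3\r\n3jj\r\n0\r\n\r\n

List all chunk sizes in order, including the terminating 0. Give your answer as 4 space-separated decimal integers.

Chunk 1: stream[0..1]='2' size=0x2=2, data at stream[3..5]='u9' -> body[0..2], body so far='u9'
Chunk 2: stream[7..8]='8' size=0x8=8, data at stream[10..18]='2c4yqsti' -> body[2..10], body so far='u92c4yqsti'
Chunk 3: stream[20..21]='3' size=0x3=3, data at stream[23..26]='3jj' -> body[10..13], body so far='u92c4yqsti3jj'
Chunk 4: stream[28..29]='0' size=0 (terminator). Final body='u92c4yqsti3jj' (13 bytes)

Answer: 2 8 3 0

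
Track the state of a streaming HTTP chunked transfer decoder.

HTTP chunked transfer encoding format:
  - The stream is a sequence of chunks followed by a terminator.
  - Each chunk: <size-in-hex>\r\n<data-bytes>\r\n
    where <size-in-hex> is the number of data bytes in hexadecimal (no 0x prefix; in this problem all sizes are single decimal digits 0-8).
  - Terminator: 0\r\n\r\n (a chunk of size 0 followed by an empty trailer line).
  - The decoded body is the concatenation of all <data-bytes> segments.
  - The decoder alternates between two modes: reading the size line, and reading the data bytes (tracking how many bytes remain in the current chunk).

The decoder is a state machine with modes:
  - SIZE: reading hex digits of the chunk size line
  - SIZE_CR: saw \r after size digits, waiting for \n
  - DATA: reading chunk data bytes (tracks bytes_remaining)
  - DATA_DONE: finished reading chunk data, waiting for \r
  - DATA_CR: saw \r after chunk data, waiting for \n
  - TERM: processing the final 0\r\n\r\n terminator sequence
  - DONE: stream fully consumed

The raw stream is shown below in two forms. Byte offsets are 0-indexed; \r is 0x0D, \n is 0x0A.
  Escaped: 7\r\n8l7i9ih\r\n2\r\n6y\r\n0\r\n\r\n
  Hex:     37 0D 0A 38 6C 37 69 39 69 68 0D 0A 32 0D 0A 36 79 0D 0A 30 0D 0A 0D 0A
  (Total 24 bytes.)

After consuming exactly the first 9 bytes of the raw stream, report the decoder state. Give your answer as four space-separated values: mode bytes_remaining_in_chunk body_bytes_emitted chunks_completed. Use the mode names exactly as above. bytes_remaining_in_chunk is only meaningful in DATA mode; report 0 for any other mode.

Byte 0 = '7': mode=SIZE remaining=0 emitted=0 chunks_done=0
Byte 1 = 0x0D: mode=SIZE_CR remaining=0 emitted=0 chunks_done=0
Byte 2 = 0x0A: mode=DATA remaining=7 emitted=0 chunks_done=0
Byte 3 = '8': mode=DATA remaining=6 emitted=1 chunks_done=0
Byte 4 = 'l': mode=DATA remaining=5 emitted=2 chunks_done=0
Byte 5 = '7': mode=DATA remaining=4 emitted=3 chunks_done=0
Byte 6 = 'i': mode=DATA remaining=3 emitted=4 chunks_done=0
Byte 7 = '9': mode=DATA remaining=2 emitted=5 chunks_done=0
Byte 8 = 'i': mode=DATA remaining=1 emitted=6 chunks_done=0

Answer: DATA 1 6 0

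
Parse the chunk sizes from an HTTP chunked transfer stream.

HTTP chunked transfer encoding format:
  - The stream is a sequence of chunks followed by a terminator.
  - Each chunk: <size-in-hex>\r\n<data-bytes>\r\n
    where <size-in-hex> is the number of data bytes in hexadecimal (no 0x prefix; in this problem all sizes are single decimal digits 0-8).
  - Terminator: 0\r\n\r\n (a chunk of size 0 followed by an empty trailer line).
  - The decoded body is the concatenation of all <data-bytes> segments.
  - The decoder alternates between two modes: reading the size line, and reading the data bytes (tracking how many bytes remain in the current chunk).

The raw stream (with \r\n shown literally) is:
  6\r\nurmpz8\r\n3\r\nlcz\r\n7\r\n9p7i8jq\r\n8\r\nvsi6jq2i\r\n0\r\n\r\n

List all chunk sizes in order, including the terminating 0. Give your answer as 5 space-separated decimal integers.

Chunk 1: stream[0..1]='6' size=0x6=6, data at stream[3..9]='urmpz8' -> body[0..6], body so far='urmpz8'
Chunk 2: stream[11..12]='3' size=0x3=3, data at stream[14..17]='lcz' -> body[6..9], body so far='urmpz8lcz'
Chunk 3: stream[19..20]='7' size=0x7=7, data at stream[22..29]='9p7i8jq' -> body[9..16], body so far='urmpz8lcz9p7i8jq'
Chunk 4: stream[31..32]='8' size=0x8=8, data at stream[34..42]='vsi6jq2i' -> body[16..24], body so far='urmpz8lcz9p7i8jqvsi6jq2i'
Chunk 5: stream[44..45]='0' size=0 (terminator). Final body='urmpz8lcz9p7i8jqvsi6jq2i' (24 bytes)

Answer: 6 3 7 8 0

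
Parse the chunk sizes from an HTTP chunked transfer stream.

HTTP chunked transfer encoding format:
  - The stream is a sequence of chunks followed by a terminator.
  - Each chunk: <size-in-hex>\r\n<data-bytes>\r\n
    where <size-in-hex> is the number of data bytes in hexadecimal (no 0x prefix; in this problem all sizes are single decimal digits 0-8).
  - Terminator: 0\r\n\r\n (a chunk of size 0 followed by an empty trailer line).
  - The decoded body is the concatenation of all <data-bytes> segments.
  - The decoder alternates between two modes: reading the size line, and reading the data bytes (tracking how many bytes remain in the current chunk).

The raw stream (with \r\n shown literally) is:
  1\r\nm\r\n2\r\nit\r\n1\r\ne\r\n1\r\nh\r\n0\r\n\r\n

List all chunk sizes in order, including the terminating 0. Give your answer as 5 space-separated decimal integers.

Chunk 1: stream[0..1]='1' size=0x1=1, data at stream[3..4]='m' -> body[0..1], body so far='m'
Chunk 2: stream[6..7]='2' size=0x2=2, data at stream[9..11]='it' -> body[1..3], body so far='mit'
Chunk 3: stream[13..14]='1' size=0x1=1, data at stream[16..17]='e' -> body[3..4], body so far='mite'
Chunk 4: stream[19..20]='1' size=0x1=1, data at stream[22..23]='h' -> body[4..5], body so far='miteh'
Chunk 5: stream[25..26]='0' size=0 (terminator). Final body='miteh' (5 bytes)

Answer: 1 2 1 1 0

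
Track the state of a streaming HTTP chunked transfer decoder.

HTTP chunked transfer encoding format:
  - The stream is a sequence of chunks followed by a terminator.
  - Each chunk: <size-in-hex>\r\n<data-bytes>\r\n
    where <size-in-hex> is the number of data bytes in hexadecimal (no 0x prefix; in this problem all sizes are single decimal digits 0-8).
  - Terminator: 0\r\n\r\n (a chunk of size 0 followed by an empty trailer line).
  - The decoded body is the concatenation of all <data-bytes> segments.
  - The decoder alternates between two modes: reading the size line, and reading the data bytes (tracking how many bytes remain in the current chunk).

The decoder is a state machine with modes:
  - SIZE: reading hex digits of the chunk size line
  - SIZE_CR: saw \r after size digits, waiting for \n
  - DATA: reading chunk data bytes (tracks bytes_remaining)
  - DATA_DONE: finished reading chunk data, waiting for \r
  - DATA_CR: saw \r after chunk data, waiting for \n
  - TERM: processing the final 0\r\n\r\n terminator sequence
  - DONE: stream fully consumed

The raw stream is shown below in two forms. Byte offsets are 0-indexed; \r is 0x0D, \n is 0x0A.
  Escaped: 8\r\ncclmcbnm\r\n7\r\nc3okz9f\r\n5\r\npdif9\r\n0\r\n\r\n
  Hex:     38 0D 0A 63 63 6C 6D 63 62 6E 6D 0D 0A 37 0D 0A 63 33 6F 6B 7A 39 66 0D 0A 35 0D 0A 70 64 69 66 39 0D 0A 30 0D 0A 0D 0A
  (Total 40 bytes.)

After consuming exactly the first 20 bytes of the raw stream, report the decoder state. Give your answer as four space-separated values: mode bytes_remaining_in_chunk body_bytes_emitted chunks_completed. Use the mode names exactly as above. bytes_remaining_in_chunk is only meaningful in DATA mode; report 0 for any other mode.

Answer: DATA 3 12 1

Derivation:
Byte 0 = '8': mode=SIZE remaining=0 emitted=0 chunks_done=0
Byte 1 = 0x0D: mode=SIZE_CR remaining=0 emitted=0 chunks_done=0
Byte 2 = 0x0A: mode=DATA remaining=8 emitted=0 chunks_done=0
Byte 3 = 'c': mode=DATA remaining=7 emitted=1 chunks_done=0
Byte 4 = 'c': mode=DATA remaining=6 emitted=2 chunks_done=0
Byte 5 = 'l': mode=DATA remaining=5 emitted=3 chunks_done=0
Byte 6 = 'm': mode=DATA remaining=4 emitted=4 chunks_done=0
Byte 7 = 'c': mode=DATA remaining=3 emitted=5 chunks_done=0
Byte 8 = 'b': mode=DATA remaining=2 emitted=6 chunks_done=0
Byte 9 = 'n': mode=DATA remaining=1 emitted=7 chunks_done=0
Byte 10 = 'm': mode=DATA_DONE remaining=0 emitted=8 chunks_done=0
Byte 11 = 0x0D: mode=DATA_CR remaining=0 emitted=8 chunks_done=0
Byte 12 = 0x0A: mode=SIZE remaining=0 emitted=8 chunks_done=1
Byte 13 = '7': mode=SIZE remaining=0 emitted=8 chunks_done=1
Byte 14 = 0x0D: mode=SIZE_CR remaining=0 emitted=8 chunks_done=1
Byte 15 = 0x0A: mode=DATA remaining=7 emitted=8 chunks_done=1
Byte 16 = 'c': mode=DATA remaining=6 emitted=9 chunks_done=1
Byte 17 = '3': mode=DATA remaining=5 emitted=10 chunks_done=1
Byte 18 = 'o': mode=DATA remaining=4 emitted=11 chunks_done=1
Byte 19 = 'k': mode=DATA remaining=3 emitted=12 chunks_done=1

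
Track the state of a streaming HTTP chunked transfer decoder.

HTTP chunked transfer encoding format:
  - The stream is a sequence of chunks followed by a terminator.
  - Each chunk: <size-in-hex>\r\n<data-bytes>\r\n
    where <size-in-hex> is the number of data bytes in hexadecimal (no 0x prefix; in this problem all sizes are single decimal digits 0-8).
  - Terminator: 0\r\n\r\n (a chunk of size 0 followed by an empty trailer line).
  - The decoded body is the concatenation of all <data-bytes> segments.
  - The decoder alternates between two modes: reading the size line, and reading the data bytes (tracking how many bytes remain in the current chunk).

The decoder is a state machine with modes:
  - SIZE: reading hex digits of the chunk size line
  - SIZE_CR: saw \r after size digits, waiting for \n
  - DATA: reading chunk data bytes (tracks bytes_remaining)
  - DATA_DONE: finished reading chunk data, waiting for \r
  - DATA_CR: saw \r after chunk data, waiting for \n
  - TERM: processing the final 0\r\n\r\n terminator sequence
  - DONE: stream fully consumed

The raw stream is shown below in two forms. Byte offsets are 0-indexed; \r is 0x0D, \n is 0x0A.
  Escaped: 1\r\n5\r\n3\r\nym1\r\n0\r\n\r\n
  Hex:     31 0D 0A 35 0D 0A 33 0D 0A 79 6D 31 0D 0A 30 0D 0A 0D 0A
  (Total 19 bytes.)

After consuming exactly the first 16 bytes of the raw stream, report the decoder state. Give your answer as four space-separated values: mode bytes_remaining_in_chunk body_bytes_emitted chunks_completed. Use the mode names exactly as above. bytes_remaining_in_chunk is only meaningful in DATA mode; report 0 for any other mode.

Answer: SIZE_CR 0 4 2

Derivation:
Byte 0 = '1': mode=SIZE remaining=0 emitted=0 chunks_done=0
Byte 1 = 0x0D: mode=SIZE_CR remaining=0 emitted=0 chunks_done=0
Byte 2 = 0x0A: mode=DATA remaining=1 emitted=0 chunks_done=0
Byte 3 = '5': mode=DATA_DONE remaining=0 emitted=1 chunks_done=0
Byte 4 = 0x0D: mode=DATA_CR remaining=0 emitted=1 chunks_done=0
Byte 5 = 0x0A: mode=SIZE remaining=0 emitted=1 chunks_done=1
Byte 6 = '3': mode=SIZE remaining=0 emitted=1 chunks_done=1
Byte 7 = 0x0D: mode=SIZE_CR remaining=0 emitted=1 chunks_done=1
Byte 8 = 0x0A: mode=DATA remaining=3 emitted=1 chunks_done=1
Byte 9 = 'y': mode=DATA remaining=2 emitted=2 chunks_done=1
Byte 10 = 'm': mode=DATA remaining=1 emitted=3 chunks_done=1
Byte 11 = '1': mode=DATA_DONE remaining=0 emitted=4 chunks_done=1
Byte 12 = 0x0D: mode=DATA_CR remaining=0 emitted=4 chunks_done=1
Byte 13 = 0x0A: mode=SIZE remaining=0 emitted=4 chunks_done=2
Byte 14 = '0': mode=SIZE remaining=0 emitted=4 chunks_done=2
Byte 15 = 0x0D: mode=SIZE_CR remaining=0 emitted=4 chunks_done=2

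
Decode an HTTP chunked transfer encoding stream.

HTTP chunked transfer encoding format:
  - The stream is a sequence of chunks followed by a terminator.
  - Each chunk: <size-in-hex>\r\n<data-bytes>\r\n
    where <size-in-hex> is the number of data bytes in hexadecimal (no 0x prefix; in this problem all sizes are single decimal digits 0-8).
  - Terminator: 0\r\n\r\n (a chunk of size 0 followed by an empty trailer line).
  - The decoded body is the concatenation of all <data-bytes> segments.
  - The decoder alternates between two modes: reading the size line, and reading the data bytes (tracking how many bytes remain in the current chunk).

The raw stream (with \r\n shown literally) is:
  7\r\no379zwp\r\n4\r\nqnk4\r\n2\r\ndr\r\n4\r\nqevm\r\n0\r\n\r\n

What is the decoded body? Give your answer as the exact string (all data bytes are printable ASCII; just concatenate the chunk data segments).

Chunk 1: stream[0..1]='7' size=0x7=7, data at stream[3..10]='o379zwp' -> body[0..7], body so far='o379zwp'
Chunk 2: stream[12..13]='4' size=0x4=4, data at stream[15..19]='qnk4' -> body[7..11], body so far='o379zwpqnk4'
Chunk 3: stream[21..22]='2' size=0x2=2, data at stream[24..26]='dr' -> body[11..13], body so far='o379zwpqnk4dr'
Chunk 4: stream[28..29]='4' size=0x4=4, data at stream[31..35]='qevm' -> body[13..17], body so far='o379zwpqnk4drqevm'
Chunk 5: stream[37..38]='0' size=0 (terminator). Final body='o379zwpqnk4drqevm' (17 bytes)

Answer: o379zwpqnk4drqevm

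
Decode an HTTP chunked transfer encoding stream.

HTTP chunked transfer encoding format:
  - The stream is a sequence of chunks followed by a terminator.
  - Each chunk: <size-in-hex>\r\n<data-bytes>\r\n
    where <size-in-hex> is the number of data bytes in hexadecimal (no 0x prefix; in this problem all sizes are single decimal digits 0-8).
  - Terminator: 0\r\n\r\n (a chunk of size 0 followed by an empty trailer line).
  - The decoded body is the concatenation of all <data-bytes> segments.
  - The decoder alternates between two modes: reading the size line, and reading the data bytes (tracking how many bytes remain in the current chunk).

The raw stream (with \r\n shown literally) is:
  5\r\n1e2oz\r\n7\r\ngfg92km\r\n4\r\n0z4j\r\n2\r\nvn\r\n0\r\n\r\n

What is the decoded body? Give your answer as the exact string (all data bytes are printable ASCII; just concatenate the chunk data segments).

Chunk 1: stream[0..1]='5' size=0x5=5, data at stream[3..8]='1e2oz' -> body[0..5], body so far='1e2oz'
Chunk 2: stream[10..11]='7' size=0x7=7, data at stream[13..20]='gfg92km' -> body[5..12], body so far='1e2ozgfg92km'
Chunk 3: stream[22..23]='4' size=0x4=4, data at stream[25..29]='0z4j' -> body[12..16], body so far='1e2ozgfg92km0z4j'
Chunk 4: stream[31..32]='2' size=0x2=2, data at stream[34..36]='vn' -> body[16..18], body so far='1e2ozgfg92km0z4jvn'
Chunk 5: stream[38..39]='0' size=0 (terminator). Final body='1e2ozgfg92km0z4jvn' (18 bytes)

Answer: 1e2ozgfg92km0z4jvn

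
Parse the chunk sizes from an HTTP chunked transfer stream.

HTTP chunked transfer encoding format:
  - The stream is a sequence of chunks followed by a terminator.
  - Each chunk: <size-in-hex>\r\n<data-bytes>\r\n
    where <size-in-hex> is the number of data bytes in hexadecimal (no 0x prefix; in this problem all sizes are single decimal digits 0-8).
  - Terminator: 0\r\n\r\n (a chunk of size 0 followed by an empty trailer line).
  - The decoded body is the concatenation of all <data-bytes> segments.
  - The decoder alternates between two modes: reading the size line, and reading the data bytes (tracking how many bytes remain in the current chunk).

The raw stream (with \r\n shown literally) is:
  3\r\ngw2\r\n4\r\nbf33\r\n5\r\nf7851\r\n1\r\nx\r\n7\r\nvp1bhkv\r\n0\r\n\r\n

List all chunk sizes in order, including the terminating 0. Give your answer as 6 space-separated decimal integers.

Answer: 3 4 5 1 7 0

Derivation:
Chunk 1: stream[0..1]='3' size=0x3=3, data at stream[3..6]='gw2' -> body[0..3], body so far='gw2'
Chunk 2: stream[8..9]='4' size=0x4=4, data at stream[11..15]='bf33' -> body[3..7], body so far='gw2bf33'
Chunk 3: stream[17..18]='5' size=0x5=5, data at stream[20..25]='f7851' -> body[7..12], body so far='gw2bf33f7851'
Chunk 4: stream[27..28]='1' size=0x1=1, data at stream[30..31]='x' -> body[12..13], body so far='gw2bf33f7851x'
Chunk 5: stream[33..34]='7' size=0x7=7, data at stream[36..43]='vp1bhkv' -> body[13..20], body so far='gw2bf33f7851xvp1bhkv'
Chunk 6: stream[45..46]='0' size=0 (terminator). Final body='gw2bf33f7851xvp1bhkv' (20 bytes)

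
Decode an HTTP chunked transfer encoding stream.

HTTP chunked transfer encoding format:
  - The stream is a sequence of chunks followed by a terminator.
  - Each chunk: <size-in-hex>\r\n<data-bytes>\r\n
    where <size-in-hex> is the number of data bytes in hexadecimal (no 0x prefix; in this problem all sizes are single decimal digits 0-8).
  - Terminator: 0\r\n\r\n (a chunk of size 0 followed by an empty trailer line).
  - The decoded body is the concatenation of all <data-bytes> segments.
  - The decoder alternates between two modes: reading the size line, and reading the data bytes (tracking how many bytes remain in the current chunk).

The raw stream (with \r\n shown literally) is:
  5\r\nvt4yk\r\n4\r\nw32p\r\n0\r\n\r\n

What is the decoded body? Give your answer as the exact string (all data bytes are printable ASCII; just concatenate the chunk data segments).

Answer: vt4ykw32p

Derivation:
Chunk 1: stream[0..1]='5' size=0x5=5, data at stream[3..8]='vt4yk' -> body[0..5], body so far='vt4yk'
Chunk 2: stream[10..11]='4' size=0x4=4, data at stream[13..17]='w32p' -> body[5..9], body so far='vt4ykw32p'
Chunk 3: stream[19..20]='0' size=0 (terminator). Final body='vt4ykw32p' (9 bytes)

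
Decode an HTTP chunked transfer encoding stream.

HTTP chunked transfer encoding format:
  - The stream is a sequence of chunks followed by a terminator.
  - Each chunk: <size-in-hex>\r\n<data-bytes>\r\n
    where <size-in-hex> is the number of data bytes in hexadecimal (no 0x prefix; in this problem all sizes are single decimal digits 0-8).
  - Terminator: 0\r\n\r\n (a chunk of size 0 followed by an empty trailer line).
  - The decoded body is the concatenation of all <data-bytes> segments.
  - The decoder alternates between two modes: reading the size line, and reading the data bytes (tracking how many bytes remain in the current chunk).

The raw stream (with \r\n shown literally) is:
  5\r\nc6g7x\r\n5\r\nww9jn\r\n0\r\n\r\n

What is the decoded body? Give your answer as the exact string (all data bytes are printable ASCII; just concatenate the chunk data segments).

Chunk 1: stream[0..1]='5' size=0x5=5, data at stream[3..8]='c6g7x' -> body[0..5], body so far='c6g7x'
Chunk 2: stream[10..11]='5' size=0x5=5, data at stream[13..18]='ww9jn' -> body[5..10], body so far='c6g7xww9jn'
Chunk 3: stream[20..21]='0' size=0 (terminator). Final body='c6g7xww9jn' (10 bytes)

Answer: c6g7xww9jn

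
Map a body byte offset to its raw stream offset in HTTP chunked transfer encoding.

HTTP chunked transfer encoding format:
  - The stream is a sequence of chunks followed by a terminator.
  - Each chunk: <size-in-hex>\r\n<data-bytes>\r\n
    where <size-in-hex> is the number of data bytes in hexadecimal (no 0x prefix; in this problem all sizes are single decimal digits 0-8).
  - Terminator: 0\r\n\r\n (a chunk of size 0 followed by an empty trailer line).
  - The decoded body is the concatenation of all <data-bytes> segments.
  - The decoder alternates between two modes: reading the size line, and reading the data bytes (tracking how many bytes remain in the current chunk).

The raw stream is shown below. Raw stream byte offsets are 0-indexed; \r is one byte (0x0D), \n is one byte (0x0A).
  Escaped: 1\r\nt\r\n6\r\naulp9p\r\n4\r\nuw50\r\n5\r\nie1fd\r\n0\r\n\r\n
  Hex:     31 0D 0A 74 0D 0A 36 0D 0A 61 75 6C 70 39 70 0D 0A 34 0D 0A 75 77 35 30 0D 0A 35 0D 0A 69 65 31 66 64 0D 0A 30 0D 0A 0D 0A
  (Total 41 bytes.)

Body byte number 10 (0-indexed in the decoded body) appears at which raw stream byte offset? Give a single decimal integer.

Chunk 1: stream[0..1]='1' size=0x1=1, data at stream[3..4]='t' -> body[0..1], body so far='t'
Chunk 2: stream[6..7]='6' size=0x6=6, data at stream[9..15]='aulp9p' -> body[1..7], body so far='taulp9p'
Chunk 3: stream[17..18]='4' size=0x4=4, data at stream[20..24]='uw50' -> body[7..11], body so far='taulp9puw50'
Chunk 4: stream[26..27]='5' size=0x5=5, data at stream[29..34]='ie1fd' -> body[11..16], body so far='taulp9puw50ie1fd'
Chunk 5: stream[36..37]='0' size=0 (terminator). Final body='taulp9puw50ie1fd' (16 bytes)
Body byte 10 at stream offset 23

Answer: 23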